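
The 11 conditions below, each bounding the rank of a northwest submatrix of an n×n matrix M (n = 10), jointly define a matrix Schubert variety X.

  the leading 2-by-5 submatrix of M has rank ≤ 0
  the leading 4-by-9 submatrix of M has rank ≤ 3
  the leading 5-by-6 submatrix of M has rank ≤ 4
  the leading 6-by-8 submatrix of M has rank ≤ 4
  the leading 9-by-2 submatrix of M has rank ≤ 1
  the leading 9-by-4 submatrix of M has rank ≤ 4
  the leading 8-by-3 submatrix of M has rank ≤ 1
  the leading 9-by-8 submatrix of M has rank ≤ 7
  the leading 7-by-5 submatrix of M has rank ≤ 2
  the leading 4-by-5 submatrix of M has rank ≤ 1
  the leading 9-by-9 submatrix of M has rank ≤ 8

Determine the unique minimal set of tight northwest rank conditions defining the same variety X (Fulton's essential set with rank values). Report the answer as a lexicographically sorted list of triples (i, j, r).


Rank table r_w(10×10) implied by the 11 constraints:

  i=1: 0, 0, 0, 0, 0, 1, 1, 1, 1, 1
  i=2: 0, 0, 0, 0, 0, 1, 2, 2, 2, 2
  i=3: 1, 1, 1, 1, 1, 2, 3, 3, 3, 3
  i=4: 1, 1, 1, 1, 1, 2, 3, 3, 3, 4
  i=5: 1, 1, 1, 2, 2, 3, 4, 4, 4, 5
  i=6: 1, 1, 1, 2, 2, 3, 4, 4, 5, 6
  i=7: 1, 1, 1, 2, 2, 3, 4, 5, 6, 7
  i=8: 1, 1, 1, 2, 3, 4, 5, 6, 7, 8
  i=9: 1, 1, 2, 3, 4, 5, 6, 7, 8, 9
  i=10: 1, 2, 3, 4, 5, 6, 7, 8, 9, 10

hence w(1..10) = (6, 7, 1, 10, 4, 9, 8, 5, 3, 2).

D(w) has 28 cells with 7 SE-corners; essential set:

[(2, 5, 0), (4, 5, 1), (4, 9, 3), (6, 8, 4), (7, 5, 2), (8, 3, 1), (9, 2, 1)]


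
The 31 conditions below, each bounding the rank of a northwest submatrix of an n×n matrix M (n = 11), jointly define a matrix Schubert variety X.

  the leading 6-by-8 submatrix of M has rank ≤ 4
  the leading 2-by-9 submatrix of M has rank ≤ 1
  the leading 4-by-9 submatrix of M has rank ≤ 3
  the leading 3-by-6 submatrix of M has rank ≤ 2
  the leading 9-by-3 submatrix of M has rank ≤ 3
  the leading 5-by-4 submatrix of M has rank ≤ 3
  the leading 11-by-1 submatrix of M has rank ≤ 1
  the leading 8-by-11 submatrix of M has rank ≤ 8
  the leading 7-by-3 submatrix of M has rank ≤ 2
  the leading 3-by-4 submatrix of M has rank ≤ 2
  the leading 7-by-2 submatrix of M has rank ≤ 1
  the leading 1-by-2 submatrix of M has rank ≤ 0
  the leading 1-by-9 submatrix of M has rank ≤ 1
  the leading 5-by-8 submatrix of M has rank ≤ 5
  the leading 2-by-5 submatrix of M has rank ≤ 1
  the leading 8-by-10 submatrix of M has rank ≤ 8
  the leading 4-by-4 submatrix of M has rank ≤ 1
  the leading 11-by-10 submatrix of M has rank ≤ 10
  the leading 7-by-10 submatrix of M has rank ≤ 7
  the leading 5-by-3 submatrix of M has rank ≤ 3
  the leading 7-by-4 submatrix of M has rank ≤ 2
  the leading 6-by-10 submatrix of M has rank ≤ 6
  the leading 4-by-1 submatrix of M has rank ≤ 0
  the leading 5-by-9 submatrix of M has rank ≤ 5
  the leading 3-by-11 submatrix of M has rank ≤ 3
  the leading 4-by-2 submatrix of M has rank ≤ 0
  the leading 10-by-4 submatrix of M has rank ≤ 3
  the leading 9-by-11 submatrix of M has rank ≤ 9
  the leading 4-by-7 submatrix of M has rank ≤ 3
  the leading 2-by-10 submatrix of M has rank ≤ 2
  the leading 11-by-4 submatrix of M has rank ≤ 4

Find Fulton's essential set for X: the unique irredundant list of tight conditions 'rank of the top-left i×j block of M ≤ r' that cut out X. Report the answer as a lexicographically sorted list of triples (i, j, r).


The tightest implied rank at each (i,j), from the 31 conditions:

  i=1: 0, 0, 1, 1, 1, 1, 1, 1, 1, 1, 1
  i=2: 0, 0, 1, 1, 1, 1, 1, 1, 1, 2, 2
  i=3: 0, 0, 1, 1, 2, 2, 2, 2, 2, 3, 3
  i=4: 0, 0, 1, 1, 2, 3, 3, 3, 3, 4, 4
  i=5: 1, 1, 2, 2, 3, 4, 4, 4, 4, 5, 5
  i=6: 1, 1, 2, 2, 3, 4, 4, 4, 5, 6, 6
  i=7: 1, 1, 2, 2, 3, 4, 5, 5, 6, 7, 7
  i=8: 1, 2, 3, 3, 4, 5, 6, 6, 7, 8, 8
  i=9: 1, 2, 3, 3, 4, 5, 6, 7, 8, 9, 9
  i=10: 1, 2, 3, 3, 4, 5, 6, 7, 8, 9, 10
  i=11: 1, 2, 3, 4, 5, 6, 7, 8, 9, 10, 11

second differences of R give the permutation w = (3, 10, 5, 6, 1, 9, 7, 2, 8, 11, 4).

Fulton essential set (7 of the 24 Rothe cells):

[(2, 9, 1), (4, 2, 0), (4, 4, 1), (6, 8, 4), (7, 2, 1), (7, 4, 2), (10, 4, 3)]


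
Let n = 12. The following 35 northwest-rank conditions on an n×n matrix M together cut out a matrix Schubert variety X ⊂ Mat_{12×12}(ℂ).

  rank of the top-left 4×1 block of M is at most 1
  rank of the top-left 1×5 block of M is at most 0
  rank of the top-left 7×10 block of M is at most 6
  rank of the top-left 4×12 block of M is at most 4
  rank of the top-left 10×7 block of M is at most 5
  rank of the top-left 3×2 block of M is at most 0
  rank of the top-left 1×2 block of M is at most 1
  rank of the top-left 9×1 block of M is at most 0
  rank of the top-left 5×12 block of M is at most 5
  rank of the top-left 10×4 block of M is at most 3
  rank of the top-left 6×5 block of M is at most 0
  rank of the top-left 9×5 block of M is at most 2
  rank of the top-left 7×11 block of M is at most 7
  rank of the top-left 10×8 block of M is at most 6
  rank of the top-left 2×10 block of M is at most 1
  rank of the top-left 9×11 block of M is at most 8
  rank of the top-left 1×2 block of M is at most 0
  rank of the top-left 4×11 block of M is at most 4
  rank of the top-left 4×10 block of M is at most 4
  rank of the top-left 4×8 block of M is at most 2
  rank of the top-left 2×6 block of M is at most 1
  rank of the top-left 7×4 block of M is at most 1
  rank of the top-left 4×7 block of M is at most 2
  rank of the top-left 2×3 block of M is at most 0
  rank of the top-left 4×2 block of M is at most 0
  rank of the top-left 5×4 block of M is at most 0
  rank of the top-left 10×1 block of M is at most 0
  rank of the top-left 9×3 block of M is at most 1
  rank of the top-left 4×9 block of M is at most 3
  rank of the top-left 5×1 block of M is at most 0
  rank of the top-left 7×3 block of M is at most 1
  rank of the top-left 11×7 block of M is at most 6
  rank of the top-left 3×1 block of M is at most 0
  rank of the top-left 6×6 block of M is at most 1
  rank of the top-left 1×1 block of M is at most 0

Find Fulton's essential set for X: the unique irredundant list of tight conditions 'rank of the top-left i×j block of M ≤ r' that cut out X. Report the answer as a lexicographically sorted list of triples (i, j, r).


Reconstructing r_w from the 35 given conditions:

  i=1: 0 | 0 | 0 | 0 | 0 | 1 | 1 | 1 | 1 | 1 | 1 | 1
  i=2: 0 | 0 | 0 | 0 | 0 | 1 | 1 | 1 | 1 | 1 | 2 | 2
  i=3: 0 | 0 | 0 | 0 | 0 | 1 | 2 | 2 | 2 | 2 | 3 | 3
  i=4: 0 | 0 | 0 | 0 | 0 | 1 | 2 | 2 | 3 | 3 | 4 | 4
  i=5: 0 | 0 | 0 | 0 | 0 | 1 | 2 | 3 | 4 | 4 | 5 | 5
  i=6: 0 | 0 | 0 | 0 | 0 | 1 | 2 | 3 | 4 | 5 | 6 | 6
  i=7: 0 | 1 | 1 | 1 | 1 | 2 | 3 | 4 | 5 | 6 | 7 | 7
  i=8: 0 | 1 | 1 | 2 | 2 | 3 | 4 | 5 | 6 | 7 | 8 | 8
  i=9: 0 | 1 | 1 | 2 | 2 | 3 | 4 | 5 | 6 | 7 | 8 | 9
  i=10: 0 | 1 | 2 | 3 | 3 | 4 | 5 | 6 | 7 | 8 | 9 | 10
  i=11: 1 | 2 | 3 | 4 | 4 | 5 | 6 | 7 | 8 | 9 | 10 | 11
  i=12: 1 | 2 | 3 | 4 | 5 | 6 | 7 | 8 | 9 | 10 | 11 | 12

so w = (6, 11, 7, 9, 8, 10, 2, 4, 12, 3, 1, 5).

D(w) has 42 cells with 6 SE-corners; essential set:

[(2, 10, 1), (4, 8, 2), (6, 5, 0), (9, 3, 1), (9, 5, 2), (10, 1, 0)]


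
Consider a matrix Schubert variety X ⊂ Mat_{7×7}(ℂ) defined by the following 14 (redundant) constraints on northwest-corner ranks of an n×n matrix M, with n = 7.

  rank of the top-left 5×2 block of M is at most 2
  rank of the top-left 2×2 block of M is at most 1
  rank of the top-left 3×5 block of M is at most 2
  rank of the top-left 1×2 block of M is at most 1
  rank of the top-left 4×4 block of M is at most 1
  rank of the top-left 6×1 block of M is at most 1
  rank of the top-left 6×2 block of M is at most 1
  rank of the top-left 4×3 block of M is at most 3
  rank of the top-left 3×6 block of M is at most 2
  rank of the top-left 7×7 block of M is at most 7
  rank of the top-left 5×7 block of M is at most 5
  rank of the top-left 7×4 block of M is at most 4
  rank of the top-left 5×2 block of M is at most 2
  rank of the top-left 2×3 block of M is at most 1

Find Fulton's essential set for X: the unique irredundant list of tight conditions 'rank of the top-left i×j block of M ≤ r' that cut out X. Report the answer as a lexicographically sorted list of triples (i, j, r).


The tightest implied rank at each (i,j), from the 14 conditions:

  1 | 1 | 1 | 1 | 1 | 1 | 1
  1 | 1 | 1 | 1 | 2 | 2 | 2
  1 | 1 | 1 | 1 | 2 | 2 | 3
  1 | 1 | 1 | 1 | 2 | 3 | 4
  1 | 1 | 2 | 2 | 3 | 4 | 5
  1 | 1 | 2 | 3 | 4 | 5 | 6
  1 | 2 | 3 | 4 | 5 | 6 | 7

second differences of R give the permutation w = (1, 5, 7, 6, 3, 4, 2).

ℓ(w)=12; the 3 essential cells (i,j,r):

[(3, 6, 2), (4, 4, 1), (6, 2, 1)]


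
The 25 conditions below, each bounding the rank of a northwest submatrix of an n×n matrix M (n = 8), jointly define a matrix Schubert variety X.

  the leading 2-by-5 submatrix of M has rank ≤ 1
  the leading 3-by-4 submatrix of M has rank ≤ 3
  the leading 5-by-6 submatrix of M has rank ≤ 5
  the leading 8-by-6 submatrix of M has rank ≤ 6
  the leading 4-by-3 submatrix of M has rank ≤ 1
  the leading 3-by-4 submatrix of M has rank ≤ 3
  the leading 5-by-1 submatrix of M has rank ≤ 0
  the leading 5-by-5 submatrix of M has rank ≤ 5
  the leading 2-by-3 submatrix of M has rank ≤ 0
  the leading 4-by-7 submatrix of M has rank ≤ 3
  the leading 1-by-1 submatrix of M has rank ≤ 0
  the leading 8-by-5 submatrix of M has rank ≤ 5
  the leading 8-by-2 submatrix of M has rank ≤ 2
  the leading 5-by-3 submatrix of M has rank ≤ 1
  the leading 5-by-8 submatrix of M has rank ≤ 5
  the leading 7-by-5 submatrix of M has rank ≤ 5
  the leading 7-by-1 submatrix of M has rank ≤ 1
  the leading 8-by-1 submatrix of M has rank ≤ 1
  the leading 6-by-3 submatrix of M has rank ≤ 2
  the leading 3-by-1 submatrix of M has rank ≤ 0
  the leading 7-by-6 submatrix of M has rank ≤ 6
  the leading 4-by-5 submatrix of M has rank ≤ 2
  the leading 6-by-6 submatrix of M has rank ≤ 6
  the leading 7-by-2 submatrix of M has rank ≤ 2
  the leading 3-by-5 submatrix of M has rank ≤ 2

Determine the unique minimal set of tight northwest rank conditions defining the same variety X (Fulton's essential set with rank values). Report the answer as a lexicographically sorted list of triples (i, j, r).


Rank table r_w(8×8) implied by the 25 constraints:

  i=1: 0  0  0  1  1  1  1  1
  i=2: 0  0  0  1  1  2  2  2
  i=3: 0  1  1  2  2  3  3  3
  i=4: 0  1  1  2  2  3  3  4
  i=5: 0  1  1  2  3  4  4  5
  i=6: 1  2  2  3  4  5  5  6
  i=7: 1  2  3  4  5  6  6  7
  i=8: 1  2  3  4  5  6  7  8

giving w = (4, 6, 2, 8, 5, 1, 3, 7) via Δ²R.

Fulton essential set (6 of the 14 Rothe cells):

[(2, 3, 0), (2, 5, 1), (4, 5, 2), (4, 7, 3), (5, 1, 0), (5, 3, 1)]


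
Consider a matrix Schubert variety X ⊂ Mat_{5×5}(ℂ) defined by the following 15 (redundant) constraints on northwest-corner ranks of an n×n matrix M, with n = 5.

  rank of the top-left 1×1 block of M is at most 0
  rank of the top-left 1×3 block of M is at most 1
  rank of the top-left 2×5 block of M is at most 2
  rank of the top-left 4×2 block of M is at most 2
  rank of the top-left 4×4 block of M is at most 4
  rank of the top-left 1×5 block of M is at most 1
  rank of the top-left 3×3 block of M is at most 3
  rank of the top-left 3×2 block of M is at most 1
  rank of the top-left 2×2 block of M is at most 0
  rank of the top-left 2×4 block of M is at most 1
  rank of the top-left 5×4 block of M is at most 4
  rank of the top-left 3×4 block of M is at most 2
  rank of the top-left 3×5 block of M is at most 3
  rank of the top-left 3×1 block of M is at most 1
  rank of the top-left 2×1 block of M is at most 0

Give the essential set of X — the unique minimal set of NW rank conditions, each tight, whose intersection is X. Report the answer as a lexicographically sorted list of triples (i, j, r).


Rank table r_w(5×5) implied by the 15 constraints:

  0  0  1  1  1
  0  0  1  1  2
  1  1  2  2  3
  1  2  3  3  4
  1  2  3  4  5

so w = (3, 5, 1, 2, 4).

ℓ(w)=5; the 2 essential cells (i,j,r):

[(2, 2, 0), (2, 4, 1)]


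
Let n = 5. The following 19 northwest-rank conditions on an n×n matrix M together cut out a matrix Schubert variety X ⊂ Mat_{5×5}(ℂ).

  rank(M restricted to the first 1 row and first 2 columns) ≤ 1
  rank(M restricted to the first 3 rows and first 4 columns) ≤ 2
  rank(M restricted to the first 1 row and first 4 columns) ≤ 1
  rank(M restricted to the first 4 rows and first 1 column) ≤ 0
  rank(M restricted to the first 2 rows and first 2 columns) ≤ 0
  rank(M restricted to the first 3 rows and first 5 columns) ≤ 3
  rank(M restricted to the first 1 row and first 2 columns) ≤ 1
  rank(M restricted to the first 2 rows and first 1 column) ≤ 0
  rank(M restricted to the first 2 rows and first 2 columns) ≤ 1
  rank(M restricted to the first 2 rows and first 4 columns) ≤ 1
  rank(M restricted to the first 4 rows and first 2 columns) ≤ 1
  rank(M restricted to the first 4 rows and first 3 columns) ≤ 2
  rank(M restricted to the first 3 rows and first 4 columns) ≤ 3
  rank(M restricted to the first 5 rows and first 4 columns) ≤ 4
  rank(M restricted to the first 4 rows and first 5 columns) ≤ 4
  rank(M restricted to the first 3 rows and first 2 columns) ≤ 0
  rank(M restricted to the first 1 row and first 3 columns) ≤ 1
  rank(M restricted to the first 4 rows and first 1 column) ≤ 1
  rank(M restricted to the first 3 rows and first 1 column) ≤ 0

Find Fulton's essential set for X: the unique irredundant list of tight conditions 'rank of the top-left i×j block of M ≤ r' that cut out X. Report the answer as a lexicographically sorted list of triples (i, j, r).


Computing R[i][j] = min implied NW-rank bound (n=5, 19 conditions):

  R[1]: 0 0 1 1 1
  R[2]: 0 0 1 1 2
  R[3]: 0 0 1 2 3
  R[4]: 0 1 2 3 4
  R[5]: 1 2 3 4 5

reading off 1-entries of Δ²R: w = (3, 5, 4, 2, 1).

Fulton essential set (3 of the 8 Rothe cells):

[(2, 4, 1), (3, 2, 0), (4, 1, 0)]


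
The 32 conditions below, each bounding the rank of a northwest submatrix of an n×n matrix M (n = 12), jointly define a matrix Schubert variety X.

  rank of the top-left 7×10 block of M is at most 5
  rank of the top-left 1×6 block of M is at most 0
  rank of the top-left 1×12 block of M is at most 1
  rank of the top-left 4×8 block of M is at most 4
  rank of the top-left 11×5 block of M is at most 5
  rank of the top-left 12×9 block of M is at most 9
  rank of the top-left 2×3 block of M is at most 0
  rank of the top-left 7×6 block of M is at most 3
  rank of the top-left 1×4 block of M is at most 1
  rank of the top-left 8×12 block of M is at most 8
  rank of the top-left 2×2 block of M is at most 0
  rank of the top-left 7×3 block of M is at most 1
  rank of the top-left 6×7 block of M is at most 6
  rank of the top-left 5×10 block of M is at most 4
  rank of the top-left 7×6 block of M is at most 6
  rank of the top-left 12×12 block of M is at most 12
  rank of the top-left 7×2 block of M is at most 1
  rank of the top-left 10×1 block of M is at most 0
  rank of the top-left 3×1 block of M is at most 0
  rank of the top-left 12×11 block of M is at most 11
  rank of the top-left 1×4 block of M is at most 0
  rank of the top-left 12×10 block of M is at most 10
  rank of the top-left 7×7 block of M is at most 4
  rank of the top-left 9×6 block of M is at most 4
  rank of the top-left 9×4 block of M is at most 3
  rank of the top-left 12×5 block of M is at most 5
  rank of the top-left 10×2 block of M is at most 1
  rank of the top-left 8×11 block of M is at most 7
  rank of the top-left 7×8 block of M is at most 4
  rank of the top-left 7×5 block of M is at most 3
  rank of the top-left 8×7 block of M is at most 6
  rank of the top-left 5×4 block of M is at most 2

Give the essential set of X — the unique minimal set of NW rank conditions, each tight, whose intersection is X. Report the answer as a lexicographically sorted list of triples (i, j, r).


Recovering R(i,j) via the rank-extension bound from the 32 conditions:

  i=1: 0 0 0 0 0 0 1 1 1 1 1 1
  i=2: 0 0 0 1 1 1 2 2 2 2 2 2
  i=3: 0 1 1 2 2 2 3 3 3 3 3 3
  i=4: 0 1 1 2 3 3 4 4 4 4 4 4
  i=5: 0 1 1 2 3 3 4 4 4 4 5 5
  i=6: 0 1 1 2 3 3 4 4 5 5 6 6
  i=7: 0 1 1 2 3 3 4 4 5 5 6 7
  i=8: 0 1 2 3 4 4 5 5 6 6 7 8
  i=9: 0 1 2 3 4 4 5 6 7 7 8 9
  i=10: 0 1 2 3 4 5 6 7 8 8 9 10
  i=11: 1 2 3 4 5 6 7 8 9 9 10 11
  i=12: 1 2 3 4 5 6 7 8 9 10 11 12

hence w(1..12) = (7, 4, 2, 5, 11, 9, 12, 3, 8, 6, 1, 10).

D(w) has 31 cells with 9 SE-corners; essential set:

[(1, 6, 0), (2, 3, 0), (5, 10, 4), (7, 3, 1), (7, 6, 3), (7, 8, 4), (7, 10, 5), (9, 6, 4), (10, 1, 0)]


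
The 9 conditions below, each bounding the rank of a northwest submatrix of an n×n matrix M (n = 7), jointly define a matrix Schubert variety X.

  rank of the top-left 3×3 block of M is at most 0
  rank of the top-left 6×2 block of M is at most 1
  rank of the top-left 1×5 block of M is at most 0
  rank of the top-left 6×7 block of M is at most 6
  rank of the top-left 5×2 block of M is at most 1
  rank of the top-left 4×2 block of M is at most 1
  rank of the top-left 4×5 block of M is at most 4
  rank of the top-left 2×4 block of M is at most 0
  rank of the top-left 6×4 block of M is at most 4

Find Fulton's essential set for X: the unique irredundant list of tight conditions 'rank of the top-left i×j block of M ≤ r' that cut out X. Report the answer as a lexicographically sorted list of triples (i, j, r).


The tightest implied rank at each (i,j), from the 9 conditions:

  i=1: 0  0  0  0  0  1  1
  i=2: 0  0  0  0  1  2  2
  i=3: 0  0  0  1  2  3  3
  i=4: 1  1  1  2  3  4  4
  i=5: 1  1  2  3  4  5  5
  i=6: 1  1  2  3  4  5  6
  i=7: 1  2  3  4  5  6  7

hence w(1..7) = (6, 5, 4, 1, 3, 7, 2).

D(w) has 14 cells with 4 SE-corners; essential set:

[(1, 5, 0), (2, 4, 0), (3, 3, 0), (6, 2, 1)]


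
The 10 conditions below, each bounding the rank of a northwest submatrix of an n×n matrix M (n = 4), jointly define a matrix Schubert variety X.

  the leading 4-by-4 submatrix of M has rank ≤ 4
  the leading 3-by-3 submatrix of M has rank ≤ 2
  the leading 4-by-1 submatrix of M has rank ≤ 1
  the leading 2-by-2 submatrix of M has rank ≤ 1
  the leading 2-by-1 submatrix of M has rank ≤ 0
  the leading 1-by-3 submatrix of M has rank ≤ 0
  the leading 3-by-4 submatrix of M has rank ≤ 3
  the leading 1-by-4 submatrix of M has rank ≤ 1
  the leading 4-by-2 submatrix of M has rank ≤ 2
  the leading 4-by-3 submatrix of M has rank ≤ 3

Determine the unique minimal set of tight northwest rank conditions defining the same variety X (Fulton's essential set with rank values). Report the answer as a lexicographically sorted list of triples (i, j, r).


Rank table r_w(4×4) implied by the 10 constraints:

  i=1: 0 | 0 | 0 | 1
  i=2: 0 | 1 | 1 | 2
  i=3: 1 | 2 | 2 | 3
  i=4: 1 | 2 | 3 | 4

giving w = (4, 2, 1, 3) via Δ²R.

ℓ(w)=4; the 2 essential cells (i,j,r):

[(1, 3, 0), (2, 1, 0)]


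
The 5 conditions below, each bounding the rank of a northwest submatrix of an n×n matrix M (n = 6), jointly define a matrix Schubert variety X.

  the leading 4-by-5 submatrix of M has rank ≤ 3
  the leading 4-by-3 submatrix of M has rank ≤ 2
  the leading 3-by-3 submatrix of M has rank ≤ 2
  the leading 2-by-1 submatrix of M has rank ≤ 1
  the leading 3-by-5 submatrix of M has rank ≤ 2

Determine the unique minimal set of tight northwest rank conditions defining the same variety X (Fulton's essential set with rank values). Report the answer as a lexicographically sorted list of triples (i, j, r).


Propagating the 5 rank bounds to every northwest block:

  1, 1, 1, 1, 1, 1
  1, 2, 2, 2, 2, 2
  1, 2, 2, 2, 2, 3
  1, 2, 2, 3, 3, 4
  1, 2, 3, 4, 4, 5
  1, 2, 3, 4, 5, 6

hence w(1..6) = (1, 2, 6, 4, 3, 5).

2 SE-corners of the 4-cell Rothe diagram give Ess(w):

[(3, 5, 2), (4, 3, 2)]


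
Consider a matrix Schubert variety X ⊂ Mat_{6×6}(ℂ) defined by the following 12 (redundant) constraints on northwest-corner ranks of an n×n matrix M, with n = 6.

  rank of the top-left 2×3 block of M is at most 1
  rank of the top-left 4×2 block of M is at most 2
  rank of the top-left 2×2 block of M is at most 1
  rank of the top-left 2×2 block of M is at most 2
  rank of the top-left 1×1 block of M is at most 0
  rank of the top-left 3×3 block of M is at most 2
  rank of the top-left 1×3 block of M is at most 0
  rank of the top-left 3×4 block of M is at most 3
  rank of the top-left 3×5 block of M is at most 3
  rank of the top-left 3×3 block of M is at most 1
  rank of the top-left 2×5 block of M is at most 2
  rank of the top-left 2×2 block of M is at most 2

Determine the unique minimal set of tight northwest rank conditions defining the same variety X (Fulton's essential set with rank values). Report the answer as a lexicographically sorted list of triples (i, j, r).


Computing R[i][j] = min implied NW-rank bound (n=6, 12 conditions):

  i=1: 0 0 0 1 1 1
  i=2: 1 1 1 2 2 2
  i=3: 1 1 1 2 3 3
  i=4: 1 2 2 3 4 4
  i=5: 1 2 3 4 5 5
  i=6: 1 2 3 4 5 6

so w = (4, 1, 5, 2, 3, 6).

D(w) has 5 cells with 2 SE-corners; essential set:

[(1, 3, 0), (3, 3, 1)]


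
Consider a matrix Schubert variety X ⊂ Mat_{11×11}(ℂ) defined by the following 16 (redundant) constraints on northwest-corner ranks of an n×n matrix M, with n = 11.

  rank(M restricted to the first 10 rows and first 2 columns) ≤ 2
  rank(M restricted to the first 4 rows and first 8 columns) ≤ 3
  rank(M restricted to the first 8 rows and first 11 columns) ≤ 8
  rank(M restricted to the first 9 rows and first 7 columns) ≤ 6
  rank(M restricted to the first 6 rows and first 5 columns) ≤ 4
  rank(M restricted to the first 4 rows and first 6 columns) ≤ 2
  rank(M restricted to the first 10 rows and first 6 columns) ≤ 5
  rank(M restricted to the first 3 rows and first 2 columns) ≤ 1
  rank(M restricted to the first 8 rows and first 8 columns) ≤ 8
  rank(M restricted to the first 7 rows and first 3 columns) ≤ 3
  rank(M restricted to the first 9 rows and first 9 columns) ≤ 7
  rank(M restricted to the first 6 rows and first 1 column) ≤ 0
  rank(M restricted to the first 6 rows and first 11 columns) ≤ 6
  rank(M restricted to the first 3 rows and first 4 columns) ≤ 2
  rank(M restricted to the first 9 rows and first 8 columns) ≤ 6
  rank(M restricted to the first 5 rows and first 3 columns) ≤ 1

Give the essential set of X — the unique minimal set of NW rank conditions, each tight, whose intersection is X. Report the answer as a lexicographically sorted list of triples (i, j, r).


Computing R[i][j] = min implied NW-rank bound (n=11, 16 conditions):

  0  1  1  1  1  1  1  1  1  1  1
  0  1  1  2  2  2  2  2  2  2  2
  0  1  1  2  2  2  3  3  3  3  3
  0  1  1  2  2  2  3  3  4  4  4
  0  1  1  2  3  3  4  4  5  5  5
  0  1  2  3  4  4  5  5  6  6  6
  1  2  3  4  5  5  6  6  7  7  7
  1  2  3  4  5  5  6  6  7  8  8
  1  2  3  4  5  5  6  6  7  8  9
  1  2  3  4  5  5  6  7  8  9  10
  1  2  3  4  5  6  7  8  9  10  11

the unique w with this rank table is (2, 4, 7, 9, 5, 3, 1, 10, 11, 8, 6).

6 SE-corners of the 20-cell Rothe diagram give Ess(w):

[(4, 6, 2), (4, 8, 3), (5, 3, 1), (6, 1, 0), (9, 8, 6), (10, 6, 5)]


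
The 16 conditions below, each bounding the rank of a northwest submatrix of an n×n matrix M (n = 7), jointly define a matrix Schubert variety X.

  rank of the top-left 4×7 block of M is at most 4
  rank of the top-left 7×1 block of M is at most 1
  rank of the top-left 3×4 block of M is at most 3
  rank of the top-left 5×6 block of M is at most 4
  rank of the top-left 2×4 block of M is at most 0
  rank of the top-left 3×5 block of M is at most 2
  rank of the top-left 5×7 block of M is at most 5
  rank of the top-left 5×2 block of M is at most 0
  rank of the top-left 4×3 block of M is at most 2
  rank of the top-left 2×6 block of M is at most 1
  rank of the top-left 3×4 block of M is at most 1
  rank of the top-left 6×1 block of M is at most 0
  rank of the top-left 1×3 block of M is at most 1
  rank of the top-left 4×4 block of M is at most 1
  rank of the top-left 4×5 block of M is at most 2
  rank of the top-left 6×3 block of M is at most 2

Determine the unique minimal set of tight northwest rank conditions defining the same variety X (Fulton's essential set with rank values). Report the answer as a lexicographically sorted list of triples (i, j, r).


Computing R[i][j] = min implied NW-rank bound (n=7, 16 conditions):

  0 0 0 0 1 1 1
  0 0 0 0 1 1 2
  0 0 1 1 2 2 3
  0 0 1 1 2 3 4
  0 0 1 2 3 4 5
  0 1 2 3 4 5 6
  1 2 3 4 5 6 7

giving w = (5, 7, 3, 6, 4, 2, 1) via Δ²R.

5 SE-corners of the 17-cell Rothe diagram give Ess(w):

[(2, 4, 0), (2, 6, 1), (4, 4, 1), (5, 2, 0), (6, 1, 0)]


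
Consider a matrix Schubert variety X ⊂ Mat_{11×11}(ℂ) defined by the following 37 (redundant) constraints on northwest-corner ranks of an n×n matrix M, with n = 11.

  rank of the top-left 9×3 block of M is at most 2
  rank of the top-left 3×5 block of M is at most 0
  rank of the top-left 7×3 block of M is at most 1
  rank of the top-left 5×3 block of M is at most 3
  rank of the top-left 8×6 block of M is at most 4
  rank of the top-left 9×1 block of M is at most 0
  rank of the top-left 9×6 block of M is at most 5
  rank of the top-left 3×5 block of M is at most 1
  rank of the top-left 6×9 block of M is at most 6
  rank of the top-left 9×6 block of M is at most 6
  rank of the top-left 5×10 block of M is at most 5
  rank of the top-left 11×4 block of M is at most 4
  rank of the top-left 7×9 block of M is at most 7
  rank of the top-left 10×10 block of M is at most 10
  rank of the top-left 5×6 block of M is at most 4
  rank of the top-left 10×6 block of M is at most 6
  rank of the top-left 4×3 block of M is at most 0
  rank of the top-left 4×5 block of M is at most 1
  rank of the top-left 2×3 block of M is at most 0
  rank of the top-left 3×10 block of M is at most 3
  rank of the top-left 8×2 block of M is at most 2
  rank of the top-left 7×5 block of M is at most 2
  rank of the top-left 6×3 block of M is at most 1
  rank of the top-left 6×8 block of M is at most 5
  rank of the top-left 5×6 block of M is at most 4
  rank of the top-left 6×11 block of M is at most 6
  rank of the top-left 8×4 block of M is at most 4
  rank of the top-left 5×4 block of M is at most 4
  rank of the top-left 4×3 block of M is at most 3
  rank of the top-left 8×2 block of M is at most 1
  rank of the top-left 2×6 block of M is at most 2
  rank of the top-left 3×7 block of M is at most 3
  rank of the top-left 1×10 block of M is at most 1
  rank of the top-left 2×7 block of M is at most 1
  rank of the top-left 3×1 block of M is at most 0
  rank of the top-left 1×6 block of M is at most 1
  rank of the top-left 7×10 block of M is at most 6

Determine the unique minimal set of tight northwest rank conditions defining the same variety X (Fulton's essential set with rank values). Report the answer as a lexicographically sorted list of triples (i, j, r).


Rank table r_w(11×11) implied by the 37 constraints:

  R[1]: 0 0 0 0 0 1 1 1 1 1 1
  R[2]: 0 0 0 0 0 1 1 2 2 2 2
  R[3]: 0 0 0 0 0 1 2 3 3 3 3
  R[4]: 0 0 0 1 1 2 3 4 4 4 4
  R[5]: 0 1 1 2 2 3 4 5 5 5 5
  R[6]: 0 1 1 2 2 3 4 5 6 6 6
  R[7]: 0 1 1 2 2 3 4 5 6 6 7
  R[8]: 0 1 2 3 3 4 5 6 7 7 8
  R[9]: 0 1 2 3 4 5 6 7 8 8 9
  R[10]: 1 2 3 4 5 6 7 8 9 9 10
  R[11]: 1 2 3 4 5 6 7 8 9 10 11

second differences of R give the permutation w = (6, 8, 7, 4, 2, 9, 11, 3, 5, 1, 10).

Rothe diagram D(w) (29 cells), 7 SE-corners (essential conditions):

[(2, 7, 1), (3, 5, 0), (4, 3, 0), (7, 3, 1), (7, 5, 2), (7, 10, 6), (9, 1, 0)]


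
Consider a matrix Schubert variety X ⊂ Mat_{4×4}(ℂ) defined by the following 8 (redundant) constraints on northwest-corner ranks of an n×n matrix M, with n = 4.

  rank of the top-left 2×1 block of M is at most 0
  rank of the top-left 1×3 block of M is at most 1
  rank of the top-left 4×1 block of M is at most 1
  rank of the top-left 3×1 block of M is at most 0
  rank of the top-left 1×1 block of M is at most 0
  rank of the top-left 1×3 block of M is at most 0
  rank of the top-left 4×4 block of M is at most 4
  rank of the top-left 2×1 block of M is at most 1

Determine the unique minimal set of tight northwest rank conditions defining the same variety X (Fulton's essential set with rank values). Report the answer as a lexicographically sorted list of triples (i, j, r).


Computing R[i][j] = min implied NW-rank bound (n=4, 8 conditions):

  i=1: 0 0 0 1
  i=2: 0 1 1 2
  i=3: 0 1 2 3
  i=4: 1 2 3 4

reading off 1-entries of Δ²R: w = (4, 2, 3, 1).

ℓ(w)=5; the 2 essential cells (i,j,r):

[(1, 3, 0), (3, 1, 0)]


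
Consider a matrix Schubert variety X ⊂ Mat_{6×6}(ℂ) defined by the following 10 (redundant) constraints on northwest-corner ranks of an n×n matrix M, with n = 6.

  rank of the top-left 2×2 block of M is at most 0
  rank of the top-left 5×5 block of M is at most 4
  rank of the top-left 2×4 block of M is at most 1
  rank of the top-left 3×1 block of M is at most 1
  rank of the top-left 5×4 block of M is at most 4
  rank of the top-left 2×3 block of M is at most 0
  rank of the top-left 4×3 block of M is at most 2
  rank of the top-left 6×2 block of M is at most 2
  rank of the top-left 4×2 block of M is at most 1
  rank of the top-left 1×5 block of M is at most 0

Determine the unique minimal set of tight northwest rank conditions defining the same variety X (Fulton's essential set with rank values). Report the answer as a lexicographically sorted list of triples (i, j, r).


Recovering R(i,j) via the rank-extension bound from the 10 conditions:

  0  0  0  0  0  1
  0  0  0  1  1  2
  1  1  1  2  2  3
  1  1  2  3  3  4
  1  2  3  4  4  5
  1  2  3  4  5  6

hence w(1..6) = (6, 4, 1, 3, 2, 5).

D(w) has 9 cells with 3 SE-corners; essential set:

[(1, 5, 0), (2, 3, 0), (4, 2, 1)]


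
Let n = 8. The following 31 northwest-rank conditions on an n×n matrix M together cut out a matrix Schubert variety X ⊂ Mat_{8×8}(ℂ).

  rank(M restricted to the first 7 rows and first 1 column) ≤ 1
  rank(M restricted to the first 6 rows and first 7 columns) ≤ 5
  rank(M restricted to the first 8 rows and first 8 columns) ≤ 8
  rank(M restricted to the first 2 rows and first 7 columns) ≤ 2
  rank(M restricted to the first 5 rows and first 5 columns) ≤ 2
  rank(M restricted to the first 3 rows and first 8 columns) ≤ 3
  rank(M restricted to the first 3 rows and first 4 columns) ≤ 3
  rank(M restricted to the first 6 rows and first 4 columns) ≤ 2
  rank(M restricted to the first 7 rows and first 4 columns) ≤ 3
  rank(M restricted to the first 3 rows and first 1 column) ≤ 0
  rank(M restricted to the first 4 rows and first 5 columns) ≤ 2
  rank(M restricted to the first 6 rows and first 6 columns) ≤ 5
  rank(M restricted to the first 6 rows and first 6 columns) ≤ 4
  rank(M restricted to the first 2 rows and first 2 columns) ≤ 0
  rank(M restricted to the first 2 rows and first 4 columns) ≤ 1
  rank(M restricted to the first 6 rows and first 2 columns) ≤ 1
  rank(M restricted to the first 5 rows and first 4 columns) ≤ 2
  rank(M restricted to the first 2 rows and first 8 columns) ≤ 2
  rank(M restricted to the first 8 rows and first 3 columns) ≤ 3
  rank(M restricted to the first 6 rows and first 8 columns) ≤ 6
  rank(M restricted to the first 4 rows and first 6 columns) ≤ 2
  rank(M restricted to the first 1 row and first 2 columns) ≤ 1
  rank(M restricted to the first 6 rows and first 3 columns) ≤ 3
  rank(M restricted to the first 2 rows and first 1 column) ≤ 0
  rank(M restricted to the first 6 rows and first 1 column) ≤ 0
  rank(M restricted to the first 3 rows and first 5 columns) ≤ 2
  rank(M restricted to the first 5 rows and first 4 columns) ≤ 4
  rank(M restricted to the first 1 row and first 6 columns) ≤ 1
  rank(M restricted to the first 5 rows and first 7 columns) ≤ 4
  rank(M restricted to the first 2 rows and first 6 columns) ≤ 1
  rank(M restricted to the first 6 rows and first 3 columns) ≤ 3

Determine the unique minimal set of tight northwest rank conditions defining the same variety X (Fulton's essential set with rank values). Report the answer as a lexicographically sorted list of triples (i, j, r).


Propagating the 31 rank bounds to every northwest block:

  i=1: 0, 0, 1, 1, 1, 1, 1, 1
  i=2: 0, 0, 1, 1, 1, 1, 2, 2
  i=3: 0, 1, 2, 2, 2, 2, 3, 3
  i=4: 0, 1, 2, 2, 2, 2, 3, 4
  i=5: 0, 1, 2, 2, 2, 3, 4, 5
  i=6: 0, 1, 2, 2, 3, 4, 5, 6
  i=7: 1, 2, 3, 3, 4, 5, 6, 7
  i=8: 1, 2, 3, 4, 5, 6, 7, 8

reading off 1-entries of Δ²R: w = (3, 7, 2, 8, 6, 5, 1, 4).

ℓ(w)=17; the 6 essential cells (i,j,r):

[(2, 2, 0), (2, 6, 1), (4, 6, 2), (5, 5, 2), (6, 1, 0), (6, 4, 2)]


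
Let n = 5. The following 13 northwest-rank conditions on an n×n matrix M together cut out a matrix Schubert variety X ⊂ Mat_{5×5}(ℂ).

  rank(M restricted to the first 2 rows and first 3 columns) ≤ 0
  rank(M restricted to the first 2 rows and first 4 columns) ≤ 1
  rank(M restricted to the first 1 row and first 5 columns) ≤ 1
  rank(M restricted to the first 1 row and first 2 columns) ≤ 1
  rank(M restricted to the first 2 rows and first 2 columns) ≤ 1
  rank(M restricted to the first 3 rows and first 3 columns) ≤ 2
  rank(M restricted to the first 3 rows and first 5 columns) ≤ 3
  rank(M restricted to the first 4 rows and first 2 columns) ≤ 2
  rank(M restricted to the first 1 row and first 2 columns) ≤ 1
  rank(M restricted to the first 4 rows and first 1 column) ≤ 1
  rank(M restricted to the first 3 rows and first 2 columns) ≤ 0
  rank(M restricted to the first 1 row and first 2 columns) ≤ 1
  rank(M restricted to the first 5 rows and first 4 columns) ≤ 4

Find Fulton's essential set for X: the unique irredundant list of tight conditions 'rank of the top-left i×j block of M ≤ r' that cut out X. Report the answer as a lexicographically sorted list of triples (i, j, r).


The tightest implied rank at each (i,j), from the 13 conditions:

  R[1]: 0, 0, 0, 1, 1
  R[2]: 0, 0, 0, 1, 2
  R[3]: 0, 0, 1, 2, 3
  R[4]: 1, 1, 2, 3, 4
  R[5]: 1, 2, 3, 4, 5

reading off 1-entries of Δ²R: w = (4, 5, 3, 1, 2).

Fulton essential set (2 of the 8 Rothe cells):

[(2, 3, 0), (3, 2, 0)]


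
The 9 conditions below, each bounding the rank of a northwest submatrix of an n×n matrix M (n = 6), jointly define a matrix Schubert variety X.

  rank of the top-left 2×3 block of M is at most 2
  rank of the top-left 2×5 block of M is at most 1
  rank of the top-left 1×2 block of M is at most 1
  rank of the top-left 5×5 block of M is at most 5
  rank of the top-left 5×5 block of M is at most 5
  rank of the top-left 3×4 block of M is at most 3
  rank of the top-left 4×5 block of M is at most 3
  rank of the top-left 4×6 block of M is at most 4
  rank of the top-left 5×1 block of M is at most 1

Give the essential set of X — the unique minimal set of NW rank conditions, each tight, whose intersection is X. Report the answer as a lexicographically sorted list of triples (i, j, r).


Recovering R(i,j) via the rank-extension bound from the 9 conditions:

  R[1]: 1 1 1 1 1 1
  R[2]: 1 1 1 1 1 2
  R[3]: 1 2 2 2 2 3
  R[4]: 1 2 3 3 3 4
  R[5]: 1 2 3 4 4 5
  R[6]: 1 2 3 4 5 6

the unique w with this rank table is (1, 6, 2, 3, 4, 5).

Fulton essential set (1 of the 4 Rothe cells):

[(2, 5, 1)]


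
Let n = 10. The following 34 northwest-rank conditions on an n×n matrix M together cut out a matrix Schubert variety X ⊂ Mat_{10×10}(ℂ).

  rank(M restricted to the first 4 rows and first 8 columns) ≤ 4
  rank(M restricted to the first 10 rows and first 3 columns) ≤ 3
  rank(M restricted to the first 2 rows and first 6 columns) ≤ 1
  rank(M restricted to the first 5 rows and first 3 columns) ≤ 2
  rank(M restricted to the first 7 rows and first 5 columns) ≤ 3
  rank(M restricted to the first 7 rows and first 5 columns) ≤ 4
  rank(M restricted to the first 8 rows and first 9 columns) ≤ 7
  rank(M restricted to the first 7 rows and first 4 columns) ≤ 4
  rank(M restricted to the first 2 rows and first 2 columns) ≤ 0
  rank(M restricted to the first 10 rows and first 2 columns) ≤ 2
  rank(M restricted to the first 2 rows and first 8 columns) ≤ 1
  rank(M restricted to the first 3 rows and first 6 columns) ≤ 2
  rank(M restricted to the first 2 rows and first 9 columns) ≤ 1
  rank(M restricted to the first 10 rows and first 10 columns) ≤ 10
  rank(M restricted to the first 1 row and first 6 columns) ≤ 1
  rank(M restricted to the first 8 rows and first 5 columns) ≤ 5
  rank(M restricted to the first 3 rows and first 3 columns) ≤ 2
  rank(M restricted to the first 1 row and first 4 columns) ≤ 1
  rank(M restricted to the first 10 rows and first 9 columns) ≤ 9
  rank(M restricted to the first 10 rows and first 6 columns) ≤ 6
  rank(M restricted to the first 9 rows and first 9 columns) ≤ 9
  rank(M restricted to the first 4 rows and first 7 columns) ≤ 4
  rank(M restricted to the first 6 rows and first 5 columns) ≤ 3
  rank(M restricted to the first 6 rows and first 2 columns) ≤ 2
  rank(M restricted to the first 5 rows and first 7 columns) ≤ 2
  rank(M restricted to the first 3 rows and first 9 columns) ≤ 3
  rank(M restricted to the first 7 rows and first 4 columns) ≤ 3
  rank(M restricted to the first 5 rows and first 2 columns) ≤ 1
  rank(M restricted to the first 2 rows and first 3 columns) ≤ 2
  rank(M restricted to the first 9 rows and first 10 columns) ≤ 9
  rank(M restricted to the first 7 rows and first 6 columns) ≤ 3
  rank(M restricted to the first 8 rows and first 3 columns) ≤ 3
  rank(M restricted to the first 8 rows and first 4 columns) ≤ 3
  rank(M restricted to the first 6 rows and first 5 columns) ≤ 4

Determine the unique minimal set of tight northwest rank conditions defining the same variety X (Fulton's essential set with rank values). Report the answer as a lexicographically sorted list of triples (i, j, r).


Rank table r_w(10×10) implied by the 34 constraints:

  R[1]: 0  0  1  1  1  1  1  1  1  1
  R[2]: 0  0  1  1  1  1  1  1  1  2
  R[3]: 1  1  2  2  2  2  2  2  2  3
  R[4]: 1  1  2  2  2  2  2  3  3  4
  R[5]: 1  1  2  2  2  2  2  3  4  5
  R[6]: 1  2  3  3  3  3  3  4  5  6
  R[7]: 1  2  3  3  3  3  4  5  6  7
  R[8]: 1  2  3  3  4  4  5  6  7  8
  R[9]: 1  2  3  4  5  5  6  7  8  9
  R[10]: 1  2  3  4  5  6  7  8  9  10

reading off 1-entries of Δ²R: w = (3, 10, 1, 8, 9, 2, 7, 5, 4, 6).

ℓ(w)=24; the 6 essential cells (i,j,r):

[(2, 2, 0), (2, 9, 1), (5, 2, 1), (5, 7, 2), (7, 6, 3), (8, 4, 3)]


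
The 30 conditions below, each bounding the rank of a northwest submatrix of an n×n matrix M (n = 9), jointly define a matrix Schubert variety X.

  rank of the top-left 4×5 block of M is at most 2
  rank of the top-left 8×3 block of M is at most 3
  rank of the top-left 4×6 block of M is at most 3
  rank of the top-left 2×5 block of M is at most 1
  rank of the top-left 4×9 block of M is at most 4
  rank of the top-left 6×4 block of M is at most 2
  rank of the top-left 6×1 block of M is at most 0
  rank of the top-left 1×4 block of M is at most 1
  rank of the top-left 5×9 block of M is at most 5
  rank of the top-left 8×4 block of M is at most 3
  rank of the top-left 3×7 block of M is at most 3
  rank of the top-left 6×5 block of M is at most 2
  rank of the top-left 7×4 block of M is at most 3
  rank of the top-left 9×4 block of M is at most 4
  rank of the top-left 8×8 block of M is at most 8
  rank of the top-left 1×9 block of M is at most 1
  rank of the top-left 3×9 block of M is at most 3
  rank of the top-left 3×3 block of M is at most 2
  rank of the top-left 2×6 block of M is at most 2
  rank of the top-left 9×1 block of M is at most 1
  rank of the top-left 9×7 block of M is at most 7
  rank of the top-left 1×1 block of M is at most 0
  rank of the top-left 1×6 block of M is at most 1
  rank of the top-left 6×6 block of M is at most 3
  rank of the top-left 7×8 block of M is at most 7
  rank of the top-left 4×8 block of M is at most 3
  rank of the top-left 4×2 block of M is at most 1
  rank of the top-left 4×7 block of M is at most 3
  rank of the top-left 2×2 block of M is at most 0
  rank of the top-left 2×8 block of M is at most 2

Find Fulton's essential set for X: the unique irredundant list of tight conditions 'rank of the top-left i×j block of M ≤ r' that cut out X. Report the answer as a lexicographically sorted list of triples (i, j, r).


Recovering R(i,j) via the rank-extension bound from the 30 conditions:

  0 0 1 1 1 1 1 1 1
  0 0 1 1 1 2 2 2 2
  0 1 2 2 2 3 3 3 3
  0 1 2 2 2 3 3 3 4
  0 1 2 2 2 3 4 4 5
  0 1 2 2 2 3 4 5 6
  1 2 3 3 3 4 5 6 7
  1 2 3 3 4 5 6 7 8
  1 2 3 4 5 6 7 8 9

reading off 1-entries of Δ²R: w = (3, 6, 2, 9, 7, 8, 1, 5, 4).

Fulton essential set (6 of the 19 Rothe cells):

[(2, 2, 0), (2, 5, 1), (4, 8, 3), (6, 1, 0), (6, 5, 2), (8, 4, 3)]
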